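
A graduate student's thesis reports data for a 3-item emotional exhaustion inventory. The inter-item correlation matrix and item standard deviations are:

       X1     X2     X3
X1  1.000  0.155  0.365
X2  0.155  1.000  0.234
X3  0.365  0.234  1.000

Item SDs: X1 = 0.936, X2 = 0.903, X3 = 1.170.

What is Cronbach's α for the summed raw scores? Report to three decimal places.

Σσ²ᵢ = 0.936² + 0.903² + 1.170² = 3.0604
Covariances σ_ij = r_ij · s_i · s_j:
  σ(X1,X2) = 0.155 × 0.936 × 0.903 = 0.1310
  σ(X1,X3) = 0.365 × 0.936 × 1.170 = 0.3997
  σ(X2,X3) = 0.234 × 0.903 × 1.170 = 0.2472
σ²_T = Σσ²ᵢ + 2·Σσ_ij = 3.0604 + 2 × 0.7779 = 4.6162
α = (3/2)·(1 − 3.0604/4.6162) = 0.506

Cronbach's α = 0.506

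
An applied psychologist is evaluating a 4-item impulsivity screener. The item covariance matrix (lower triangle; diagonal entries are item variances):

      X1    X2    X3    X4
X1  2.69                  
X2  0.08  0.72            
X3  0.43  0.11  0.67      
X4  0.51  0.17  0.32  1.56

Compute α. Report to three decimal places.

α = 0.486

Σσᵢ² = 2.69 + 0.72 + 0.67 + 1.56 = 5.64
Sum of the distinct covariances = 1.62
total variance = 5.64 + 2 × 1.62 = 8.88
α = (k/(k−1))·(1 − Σσᵢ²/total variance) = (4/3)·(1 − 5.64/8.88) = 0.486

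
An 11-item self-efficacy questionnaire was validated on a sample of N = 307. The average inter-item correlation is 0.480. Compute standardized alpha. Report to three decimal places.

Standardized α = k·r̄ / (1 + (k−1)·r̄) = 11 × 0.480 / (1 + 10 × 0.480)
  = 5.2800 / 5.8000 = 0.910

α = 0.910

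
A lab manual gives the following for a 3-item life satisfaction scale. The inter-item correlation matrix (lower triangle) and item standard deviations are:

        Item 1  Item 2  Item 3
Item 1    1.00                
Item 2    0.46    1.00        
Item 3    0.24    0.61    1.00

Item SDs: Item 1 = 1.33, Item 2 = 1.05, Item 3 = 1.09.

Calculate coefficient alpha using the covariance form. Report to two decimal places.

coefficient alpha = 0.68

Σσ²ᵢ = 1.33² + 1.05² + 1.09² = 4.0595
Covariances σ_ij = r_ij · s_i · s_j:
  σ(Item 1,Item 2) = 0.46 × 1.33 × 1.05 = 0.6424
  σ(Item 1,Item 3) = 0.24 × 1.33 × 1.09 = 0.3479
  σ(Item 2,Item 3) = 0.61 × 1.05 × 1.09 = 0.6981
σ²_T = Σσ²ᵢ + 2·Σσ_ij = 4.0595 + 2 × 1.6884 = 7.4363
α = (3/2)·(1 − 4.0595/7.4363) = 0.68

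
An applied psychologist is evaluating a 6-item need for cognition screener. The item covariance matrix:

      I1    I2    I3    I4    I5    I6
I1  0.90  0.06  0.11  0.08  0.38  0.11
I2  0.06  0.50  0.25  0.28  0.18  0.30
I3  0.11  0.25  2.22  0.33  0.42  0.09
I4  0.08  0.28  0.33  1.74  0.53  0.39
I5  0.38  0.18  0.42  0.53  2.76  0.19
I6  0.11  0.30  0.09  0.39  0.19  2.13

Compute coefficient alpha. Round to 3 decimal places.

sum of item variances = 0.90 + 0.50 + 2.22 + 1.74 + 2.76 + 2.13 = 10.25
Sum of the distinct covariances = 3.70
σ²_total = 10.25 + 2 × 3.70 = 17.65
α = (k/(k−1))·(1 − sum of item variances/σ²_total) = (6/5)·(1 − 10.25/17.65) = 0.503

coefficient alpha = 0.503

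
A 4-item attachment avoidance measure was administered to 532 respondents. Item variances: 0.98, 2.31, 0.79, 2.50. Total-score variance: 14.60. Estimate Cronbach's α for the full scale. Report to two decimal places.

α = 0.73

Σσᵢ² = 0.98 + 2.31 + 0.79 + 2.50 = 6.58
α = (k/(k−1))·(1 − Σσᵢ²/Var(T)) = (4/3)·(1 − 6.58/14.60) = 0.73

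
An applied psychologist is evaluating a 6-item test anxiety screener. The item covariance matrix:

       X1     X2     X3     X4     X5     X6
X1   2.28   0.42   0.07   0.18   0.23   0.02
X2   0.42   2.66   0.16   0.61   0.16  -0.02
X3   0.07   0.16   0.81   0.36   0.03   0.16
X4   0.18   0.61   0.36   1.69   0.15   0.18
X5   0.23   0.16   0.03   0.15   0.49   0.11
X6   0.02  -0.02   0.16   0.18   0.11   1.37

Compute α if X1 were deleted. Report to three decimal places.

Remaining items: X2, X3, X4, X5, X6 (k = 5).
ΣVar(i) = 2.66 + 0.81 + 1.69 + 0.49 + 1.37 = 7.02
σ²_total = 7.02 + 2 × 1.90 = 10.82
α (item deleted) = (5/4)·(1 − 7.02/10.82) = 0.439

α = 0.439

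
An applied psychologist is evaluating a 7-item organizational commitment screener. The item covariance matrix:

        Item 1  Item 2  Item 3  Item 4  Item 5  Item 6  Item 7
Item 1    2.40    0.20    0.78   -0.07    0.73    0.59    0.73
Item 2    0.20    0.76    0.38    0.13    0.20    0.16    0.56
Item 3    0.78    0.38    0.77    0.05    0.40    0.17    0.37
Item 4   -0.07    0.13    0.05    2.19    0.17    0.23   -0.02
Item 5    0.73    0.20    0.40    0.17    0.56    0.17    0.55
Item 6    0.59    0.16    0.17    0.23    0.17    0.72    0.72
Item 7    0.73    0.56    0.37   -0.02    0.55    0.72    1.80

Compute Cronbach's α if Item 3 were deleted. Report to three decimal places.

Cronbach's α = 0.654

Remaining items: Item 1, Item 2, Item 4, Item 5, Item 6, Item 7 (k = 6).
Σσᵢ² = 2.40 + 0.76 + 2.19 + 0.56 + 0.72 + 1.80 = 8.43
Var(T) = 8.43 + 2 × 5.05 = 18.53
α (item deleted) = (6/5)·(1 − 8.43/18.53) = 0.654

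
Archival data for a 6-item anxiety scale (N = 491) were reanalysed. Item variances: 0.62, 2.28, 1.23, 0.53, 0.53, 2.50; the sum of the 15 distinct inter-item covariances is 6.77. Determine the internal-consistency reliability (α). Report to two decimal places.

α = 0.77

Σσᵢ² = 0.62 + 2.28 + 1.23 + 0.53 + 0.53 + 2.50 = 7.69
Sum of distinct covariances = 6.77
σ²_T = Σσᵢ² + 2·Σcov = 7.69 + 2 × 6.77 = 21.23
α = (6/5)·(1 − 7.69/21.23) = 0.77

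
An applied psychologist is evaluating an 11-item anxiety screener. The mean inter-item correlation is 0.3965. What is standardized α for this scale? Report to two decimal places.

α = 0.88

Standardized α = k·r̄ / (1 + (k−1)·r̄) = 11 × 0.3965 / (1 + 10 × 0.3965)
  = 4.3615 / 4.9650 = 0.88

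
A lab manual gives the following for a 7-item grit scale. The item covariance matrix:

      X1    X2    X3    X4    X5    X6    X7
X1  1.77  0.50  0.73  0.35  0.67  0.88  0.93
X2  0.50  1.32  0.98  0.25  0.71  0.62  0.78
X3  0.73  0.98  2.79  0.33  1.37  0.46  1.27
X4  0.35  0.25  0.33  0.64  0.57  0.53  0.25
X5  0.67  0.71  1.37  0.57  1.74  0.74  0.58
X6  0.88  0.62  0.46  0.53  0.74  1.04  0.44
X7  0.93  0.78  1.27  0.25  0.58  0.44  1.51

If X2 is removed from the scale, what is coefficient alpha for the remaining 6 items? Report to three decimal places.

Remaining items: X1, X3, X4, X5, X6, X7 (k = 6).
ΣVar(i) = 1.77 + 2.79 + 0.64 + 1.74 + 1.04 + 1.51 = 9.49
total variance = 9.49 + 2 × 10.10 = 29.69
α (item deleted) = (6/5)·(1 − 9.49/29.69) = 0.816

α = 0.816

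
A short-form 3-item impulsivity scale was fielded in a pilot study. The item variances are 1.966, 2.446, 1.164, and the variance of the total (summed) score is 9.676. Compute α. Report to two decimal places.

sum of item variances = 1.966 + 2.446 + 1.164 = 5.576
α = (k/(k−1))·(1 − sum of item variances/total variance) = (3/2)·(1 − 5.576/9.676) = 0.64

α = 0.64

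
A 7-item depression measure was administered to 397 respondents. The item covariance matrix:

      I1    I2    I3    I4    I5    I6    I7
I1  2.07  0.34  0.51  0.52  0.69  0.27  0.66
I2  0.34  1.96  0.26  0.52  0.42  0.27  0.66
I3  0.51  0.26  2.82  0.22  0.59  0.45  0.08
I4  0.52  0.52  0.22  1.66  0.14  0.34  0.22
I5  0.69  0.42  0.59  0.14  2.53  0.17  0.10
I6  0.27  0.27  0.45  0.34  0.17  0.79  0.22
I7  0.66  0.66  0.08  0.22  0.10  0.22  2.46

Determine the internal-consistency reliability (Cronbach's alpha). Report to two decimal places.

Σσ²ᵢ = 2.07 + 1.96 + 2.82 + 1.66 + 2.53 + 0.79 + 2.46 = 14.29
Sum of the distinct covariances = 7.65
σ²_T = 14.29 + 2 × 7.65 = 29.59
α = (k/(k−1))·(1 − Σσ²ᵢ/σ²_T) = (7/6)·(1 − 14.29/29.59) = 0.60

Cronbach's alpha = 0.60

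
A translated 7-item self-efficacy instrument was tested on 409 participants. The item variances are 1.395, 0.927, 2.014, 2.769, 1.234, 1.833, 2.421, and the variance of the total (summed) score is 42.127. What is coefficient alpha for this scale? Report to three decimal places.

ΣVar(i) = 1.395 + 0.927 + 2.014 + 2.769 + 1.234 + 1.833 + 2.421 = 12.593
α = (k/(k−1))·(1 − ΣVar(i)/σ²_T) = (7/6)·(1 − 12.593/42.127) = 0.818

coefficient alpha = 0.818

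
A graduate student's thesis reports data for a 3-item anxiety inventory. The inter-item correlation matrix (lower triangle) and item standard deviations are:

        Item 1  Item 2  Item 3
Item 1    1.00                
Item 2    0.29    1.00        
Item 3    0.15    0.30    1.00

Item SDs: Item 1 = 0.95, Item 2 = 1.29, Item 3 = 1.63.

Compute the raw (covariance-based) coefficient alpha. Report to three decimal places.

coefficient alpha = 0.477

Σσ²ᵢ = 0.95² + 1.29² + 1.63² = 5.2235
Covariances σ_ij = r_ij · s_i · s_j:
  σ(Item 1,Item 2) = 0.29 × 0.95 × 1.29 = 0.3554
  σ(Item 1,Item 3) = 0.15 × 0.95 × 1.63 = 0.2323
  σ(Item 2,Item 3) = 0.30 × 1.29 × 1.63 = 0.6308
σ²_T = Σσ²ᵢ + 2·Σσ_ij = 5.2235 + 2 × 1.2185 = 7.6605
α = (3/2)·(1 − 5.2235/7.6605) = 0.477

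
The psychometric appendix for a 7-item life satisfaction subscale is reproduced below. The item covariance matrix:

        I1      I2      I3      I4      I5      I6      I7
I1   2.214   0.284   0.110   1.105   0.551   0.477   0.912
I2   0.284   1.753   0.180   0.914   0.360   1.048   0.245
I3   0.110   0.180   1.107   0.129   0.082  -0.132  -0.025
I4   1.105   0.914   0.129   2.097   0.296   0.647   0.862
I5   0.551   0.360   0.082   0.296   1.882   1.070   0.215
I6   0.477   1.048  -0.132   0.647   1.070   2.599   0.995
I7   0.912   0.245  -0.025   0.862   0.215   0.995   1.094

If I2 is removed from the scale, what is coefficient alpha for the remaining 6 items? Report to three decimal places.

Remaining items: I1, I3, I4, I5, I6, I7 (k = 6).
Σσᵢ² = 2.214 + 1.107 + 2.097 + 1.882 + 2.599 + 1.094 = 10.993
σ²_T = 10.993 + 2 × 7.294 = 25.581
α (item deleted) = (6/5)·(1 − 10.993/25.581) = 0.684

coefficient alpha = 0.684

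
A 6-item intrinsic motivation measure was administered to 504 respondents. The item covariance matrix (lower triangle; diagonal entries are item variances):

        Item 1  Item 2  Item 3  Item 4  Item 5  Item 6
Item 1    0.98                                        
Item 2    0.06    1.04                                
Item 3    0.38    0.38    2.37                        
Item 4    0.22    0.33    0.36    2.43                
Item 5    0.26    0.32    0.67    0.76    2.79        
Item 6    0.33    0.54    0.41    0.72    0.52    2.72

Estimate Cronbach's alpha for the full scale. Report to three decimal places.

α = 0.605

Σσᵢ² = 0.98 + 1.04 + 2.37 + 2.43 + 2.79 + 2.72 = 12.33
Σ_{i<j} σ_ij = 6.26
σ²_T = 12.33 + 2 × 6.26 = 24.85
α = (k/(k−1))·(1 − Σσᵢ²/σ²_T) = (6/5)·(1 − 12.33/24.85) = 0.605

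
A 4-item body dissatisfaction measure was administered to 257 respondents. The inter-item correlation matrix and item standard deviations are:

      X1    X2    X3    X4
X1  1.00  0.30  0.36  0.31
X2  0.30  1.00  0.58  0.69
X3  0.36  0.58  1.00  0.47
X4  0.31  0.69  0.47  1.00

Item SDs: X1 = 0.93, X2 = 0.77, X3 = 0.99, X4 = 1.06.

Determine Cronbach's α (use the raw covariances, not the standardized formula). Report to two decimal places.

Σσ²ᵢ = 0.93² + 0.77² + 0.99² + 1.06² = 3.5615
Covariances σ_ij = r_ij · s_i · s_j:
  σ(X1,X2) = 0.30 × 0.93 × 0.77 = 0.2148
  σ(X1,X3) = 0.36 × 0.93 × 0.99 = 0.3315
  σ(X1,X4) = 0.31 × 0.93 × 1.06 = 0.3056
  σ(X2,X3) = 0.58 × 0.77 × 0.99 = 0.4421
  σ(X2,X4) = 0.69 × 0.77 × 1.06 = 0.5632
  σ(X3,X4) = 0.47 × 0.99 × 1.06 = 0.4932
σ²_T = Σσ²ᵢ + 2·Σσ_ij = 3.5615 + 2 × 2.3504 = 8.2623
α = (4/3)·(1 − 3.5615/8.2623) = 0.76

Cronbach's α = 0.76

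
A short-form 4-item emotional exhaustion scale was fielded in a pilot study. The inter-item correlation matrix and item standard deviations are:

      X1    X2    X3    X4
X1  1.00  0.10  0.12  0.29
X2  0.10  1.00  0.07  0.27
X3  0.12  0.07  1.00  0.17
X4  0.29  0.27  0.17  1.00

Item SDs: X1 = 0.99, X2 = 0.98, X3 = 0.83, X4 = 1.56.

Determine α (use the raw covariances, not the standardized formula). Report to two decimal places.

α = 0.46

Σσ²ᵢ = 0.99² + 0.98² + 0.83² + 1.56² = 5.0630
Covariances σ_ij = r_ij · s_i · s_j:
  σ(X1,X2) = 0.10 × 0.99 × 0.98 = 0.0970
  σ(X1,X3) = 0.12 × 0.99 × 0.83 = 0.0986
  σ(X1,X4) = 0.29 × 0.99 × 1.56 = 0.4479
  σ(X2,X3) = 0.07 × 0.98 × 0.83 = 0.0569
  σ(X2,X4) = 0.27 × 0.98 × 1.56 = 0.4128
  σ(X3,X4) = 0.17 × 0.83 × 1.56 = 0.2201
σ²_T = Σσ²ᵢ + 2·Σσ_ij = 5.0630 + 2 × 1.3333 = 7.7296
α = (4/3)·(1 − 5.0630/7.7296) = 0.46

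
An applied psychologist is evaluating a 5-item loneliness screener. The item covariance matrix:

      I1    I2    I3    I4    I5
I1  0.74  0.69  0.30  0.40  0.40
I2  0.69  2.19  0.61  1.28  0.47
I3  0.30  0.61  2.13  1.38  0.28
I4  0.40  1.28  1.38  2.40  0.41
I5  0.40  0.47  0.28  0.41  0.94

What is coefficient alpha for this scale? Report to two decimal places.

Σσ²ᵢ = 0.74 + 2.19 + 2.13 + 2.40 + 0.94 = 8.40
Σ_{i<j} σ_ij = 6.22
Var(T) = 8.40 + 2 × 6.22 = 20.84
α = (k/(k−1))·(1 − Σσ²ᵢ/Var(T)) = (5/4)·(1 − 8.40/20.84) = 0.75

α = 0.75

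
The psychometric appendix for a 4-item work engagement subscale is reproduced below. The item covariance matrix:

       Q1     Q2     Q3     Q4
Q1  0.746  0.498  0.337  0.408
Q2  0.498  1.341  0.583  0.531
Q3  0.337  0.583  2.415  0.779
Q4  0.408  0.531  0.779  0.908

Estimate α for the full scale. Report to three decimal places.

sum of item variances = 0.746 + 1.341 + 2.415 + 0.908 = 5.410
Σ_{i<j} σ_ij = 3.136
total variance = 5.410 + 2 × 3.136 = 11.682
α = (k/(k−1))·(1 − sum of item variances/total variance) = (4/3)·(1 − 5.410/11.682) = 0.716

α = 0.716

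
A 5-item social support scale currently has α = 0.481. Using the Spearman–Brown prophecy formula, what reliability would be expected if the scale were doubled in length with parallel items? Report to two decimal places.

predicted reliability = 0.65

Length factor m = 2
α' = m·α / (1 + (m−1)·α)
   = 2 × 0.481 / (1 + (2 − 1) × 0.481)
   = 0.9620 / 1.4810 = 0.65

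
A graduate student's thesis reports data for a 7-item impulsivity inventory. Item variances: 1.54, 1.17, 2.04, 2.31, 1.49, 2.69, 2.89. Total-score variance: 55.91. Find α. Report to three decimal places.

sum of item variances = 1.54 + 1.17 + 2.04 + 2.31 + 1.49 + 2.69 + 2.89 = 14.13
α = (k/(k−1))·(1 − sum of item variances/σ²_T) = (7/6)·(1 − 14.13/55.91) = 0.872

α = 0.872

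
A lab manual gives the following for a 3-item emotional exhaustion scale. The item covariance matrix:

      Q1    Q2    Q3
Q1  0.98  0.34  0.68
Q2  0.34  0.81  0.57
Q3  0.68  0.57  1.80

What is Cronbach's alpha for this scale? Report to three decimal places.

Cronbach's alpha = 0.705

ΣVar(i) = 0.98 + 0.81 + 1.80 = 3.59
Σ_{i<j} σ_ij = 1.59
Var(T) = 3.59 + 2 × 1.59 = 6.77
α = (k/(k−1))·(1 − ΣVar(i)/Var(T)) = (3/2)·(1 − 3.59/6.77) = 0.705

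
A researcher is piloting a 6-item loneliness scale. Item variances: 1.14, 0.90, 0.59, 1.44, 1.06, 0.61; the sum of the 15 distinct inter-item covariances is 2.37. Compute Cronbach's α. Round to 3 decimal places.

Cronbach's α = 0.543

ΣVar(i) = 1.14 + 0.90 + 0.59 + 1.44 + 1.06 + 0.61 = 5.74
Sum of distinct covariances = 2.37
σ²_T = ΣVar(i) + 2·Σcov = 5.74 + 2 × 2.37 = 10.48
α = (6/5)·(1 − 5.74/10.48) = 0.543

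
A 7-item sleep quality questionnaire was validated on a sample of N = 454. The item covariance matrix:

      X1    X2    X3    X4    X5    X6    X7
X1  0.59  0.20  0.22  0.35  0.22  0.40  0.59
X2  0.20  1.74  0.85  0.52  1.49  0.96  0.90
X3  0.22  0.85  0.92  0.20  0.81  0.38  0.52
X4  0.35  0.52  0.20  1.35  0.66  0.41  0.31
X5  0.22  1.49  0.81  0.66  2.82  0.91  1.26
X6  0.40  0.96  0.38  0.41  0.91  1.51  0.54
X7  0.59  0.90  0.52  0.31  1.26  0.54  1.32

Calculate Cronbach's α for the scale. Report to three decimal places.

sum of item variances = 0.59 + 1.74 + 0.92 + 1.35 + 2.82 + 1.51 + 1.32 = 10.25
Sum of off-diagonal covariances = 12.70
total variance = 10.25 + 2 × 12.70 = 35.65
α = (k/(k−1))·(1 − sum of item variances/total variance) = (7/6)·(1 − 10.25/35.65) = 0.831

α = 0.831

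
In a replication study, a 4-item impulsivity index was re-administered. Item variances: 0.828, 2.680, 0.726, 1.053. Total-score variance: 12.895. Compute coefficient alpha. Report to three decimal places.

α = 0.787

Σσ²ᵢ = 0.828 + 2.680 + 0.726 + 1.053 = 5.287
α = (k/(k−1))·(1 − Σσ²ᵢ/Var(T)) = (4/3)·(1 − 5.287/12.895) = 0.787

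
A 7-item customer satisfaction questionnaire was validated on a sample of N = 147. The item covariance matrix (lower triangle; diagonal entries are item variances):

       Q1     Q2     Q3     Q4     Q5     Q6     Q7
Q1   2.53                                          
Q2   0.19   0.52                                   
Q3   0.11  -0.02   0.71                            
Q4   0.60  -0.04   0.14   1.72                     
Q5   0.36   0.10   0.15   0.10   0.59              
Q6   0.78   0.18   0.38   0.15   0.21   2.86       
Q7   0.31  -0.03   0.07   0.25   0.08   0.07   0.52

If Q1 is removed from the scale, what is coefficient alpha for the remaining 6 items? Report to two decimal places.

Remaining items: Q2, Q3, Q4, Q5, Q6, Q7 (k = 6).
Σσᵢ² = 0.52 + 0.71 + 1.72 + 0.59 + 2.86 + 0.52 = 6.92
Var(T) = 6.92 + 2 × 1.79 = 10.50
α (item deleted) = (6/5)·(1 − 6.92/10.50) = 0.41

α = 0.41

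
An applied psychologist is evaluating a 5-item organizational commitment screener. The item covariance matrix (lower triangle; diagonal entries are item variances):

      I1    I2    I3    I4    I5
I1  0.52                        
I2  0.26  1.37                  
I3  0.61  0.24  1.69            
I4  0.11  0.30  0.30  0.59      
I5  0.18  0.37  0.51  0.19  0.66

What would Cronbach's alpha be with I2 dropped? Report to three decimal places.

Cronbach's alpha = 0.698

Remaining items: I1, I3, I4, I5 (k = 4).
sum of item variances = 0.52 + 1.69 + 0.59 + 0.66 = 3.46
σ²_T = 3.46 + 2 × 1.90 = 7.26
α (item deleted) = (4/3)·(1 − 3.46/7.26) = 0.698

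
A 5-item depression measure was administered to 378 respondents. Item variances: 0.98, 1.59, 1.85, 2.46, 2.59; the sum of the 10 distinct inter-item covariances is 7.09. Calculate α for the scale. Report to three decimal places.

sum of item variances = 0.98 + 1.59 + 1.85 + 2.46 + 2.59 = 9.47
Sum of distinct covariances = 7.09
Var(T) = sum of item variances + 2·Σcov = 9.47 + 2 × 7.09 = 23.65
α = (5/4)·(1 − 9.47/23.65) = 0.749

α = 0.749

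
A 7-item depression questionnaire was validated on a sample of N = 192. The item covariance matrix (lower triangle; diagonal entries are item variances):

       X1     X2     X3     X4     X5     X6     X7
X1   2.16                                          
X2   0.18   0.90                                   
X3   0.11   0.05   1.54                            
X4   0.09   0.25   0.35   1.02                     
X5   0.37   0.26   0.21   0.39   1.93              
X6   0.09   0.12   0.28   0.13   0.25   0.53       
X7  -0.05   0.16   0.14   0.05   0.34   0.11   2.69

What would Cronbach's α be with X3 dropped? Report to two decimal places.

Cronbach's α = 0.45

Remaining items: X1, X2, X4, X5, X6, X7 (k = 6).
ΣVar(i) = 2.16 + 0.90 + 1.02 + 1.93 + 0.53 + 2.69 = 9.23
σ²_total = 9.23 + 2 × 2.74 = 14.71
α (item deleted) = (6/5)·(1 − 9.23/14.71) = 0.45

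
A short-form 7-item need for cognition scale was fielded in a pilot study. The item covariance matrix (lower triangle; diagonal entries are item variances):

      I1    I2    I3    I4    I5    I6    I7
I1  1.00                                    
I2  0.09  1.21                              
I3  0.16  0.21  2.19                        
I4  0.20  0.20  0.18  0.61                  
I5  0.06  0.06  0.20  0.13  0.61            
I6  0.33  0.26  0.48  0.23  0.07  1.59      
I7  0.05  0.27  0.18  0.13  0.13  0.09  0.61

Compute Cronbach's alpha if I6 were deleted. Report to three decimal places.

Remaining items: I1, I2, I3, I4, I5, I7 (k = 6).
sum of item variances = 1.00 + 1.21 + 2.19 + 0.61 + 0.61 + 0.61 = 6.23
σ²_total = 6.23 + 2 × 2.25 = 10.73
α (item deleted) = (6/5)·(1 − 6.23/10.73) = 0.503

Cronbach's alpha = 0.503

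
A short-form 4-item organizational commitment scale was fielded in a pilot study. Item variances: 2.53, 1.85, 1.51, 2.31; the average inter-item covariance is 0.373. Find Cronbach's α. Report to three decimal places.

Cronbach's α = 0.471

Σσ²ᵢ = 2.53 + 1.85 + 1.51 + 2.31 = 8.20
Sum of the 6 distinct covariances = 6 × 0.373 = 2.238
total variance = Σσ²ᵢ + 2·Σcov = 8.20 + 2 × 2.238 = 12.676
α = (4/3)·(1 − 8.20/12.676) = 0.471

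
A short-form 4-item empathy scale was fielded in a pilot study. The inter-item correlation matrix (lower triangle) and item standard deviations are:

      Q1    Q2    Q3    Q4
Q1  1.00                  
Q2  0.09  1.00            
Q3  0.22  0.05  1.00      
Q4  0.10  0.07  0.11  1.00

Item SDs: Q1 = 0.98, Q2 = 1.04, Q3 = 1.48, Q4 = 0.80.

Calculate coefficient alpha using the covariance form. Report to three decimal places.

coefficient alpha = 0.315

Σσ²ᵢ = 0.98² + 1.04² + 1.48² + 0.80² = 4.8724
Covariances σ_ij = r_ij · s_i · s_j:
  σ(Q1,Q2) = 0.09 × 0.98 × 1.04 = 0.0917
  σ(Q1,Q3) = 0.22 × 0.98 × 1.48 = 0.3191
  σ(Q1,Q4) = 0.10 × 0.98 × 0.80 = 0.0784
  σ(Q2,Q3) = 0.05 × 1.04 × 1.48 = 0.0770
  σ(Q2,Q4) = 0.07 × 1.04 × 0.80 = 0.0582
  σ(Q3,Q4) = 0.11 × 1.48 × 0.80 = 0.1302
σ²_T = Σσ²ᵢ + 2·Σσ_ij = 4.8724 + 2 × 0.7546 = 6.3816
α = (4/3)·(1 − 4.8724/6.3816) = 0.315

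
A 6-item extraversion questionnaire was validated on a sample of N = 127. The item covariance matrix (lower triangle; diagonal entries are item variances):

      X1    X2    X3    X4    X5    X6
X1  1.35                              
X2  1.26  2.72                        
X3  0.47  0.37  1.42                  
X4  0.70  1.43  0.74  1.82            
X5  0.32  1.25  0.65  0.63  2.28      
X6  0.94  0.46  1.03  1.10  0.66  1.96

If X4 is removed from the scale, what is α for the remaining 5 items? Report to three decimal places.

α = 0.755

Remaining items: X1, X2, X3, X5, X6 (k = 5).
ΣVar(i) = 1.35 + 2.72 + 1.42 + 2.28 + 1.96 = 9.73
σ²_T = 9.73 + 2 × 7.41 = 24.55
α (item deleted) = (5/4)·(1 − 9.73/24.55) = 0.755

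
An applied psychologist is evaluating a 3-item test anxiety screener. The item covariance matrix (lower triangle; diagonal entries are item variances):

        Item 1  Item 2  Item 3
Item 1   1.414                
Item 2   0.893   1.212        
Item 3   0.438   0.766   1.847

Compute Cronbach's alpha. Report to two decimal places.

sum of item variances = 1.414 + 1.212 + 1.847 = 4.473
Sum of the distinct covariances = 2.097
σ²_total = 4.473 + 2 × 2.097 = 8.667
α = (k/(k−1))·(1 − sum of item variances/σ²_total) = (3/2)·(1 − 4.473/8.667) = 0.73

Cronbach's alpha = 0.73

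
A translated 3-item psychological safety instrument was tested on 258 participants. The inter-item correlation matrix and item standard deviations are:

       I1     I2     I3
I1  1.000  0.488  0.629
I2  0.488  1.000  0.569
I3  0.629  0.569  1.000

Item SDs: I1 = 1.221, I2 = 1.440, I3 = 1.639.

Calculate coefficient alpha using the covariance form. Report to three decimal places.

Σσ²ᵢ = 1.221² + 1.440² + 1.639² = 6.2508
Covariances σ_ij = r_ij · s_i · s_j:
  σ(I1,I2) = 0.488 × 1.221 × 1.440 = 0.8580
  σ(I1,I3) = 0.629 × 1.221 × 1.639 = 1.2588
  σ(I2,I3) = 0.569 × 1.440 × 1.639 = 1.3429
σ²_T = Σσ²ᵢ + 2·Σσ_ij = 6.2508 + 2 × 3.4597 = 13.1702
α = (3/2)·(1 − 6.2508/13.1702) = 0.788

α = 0.788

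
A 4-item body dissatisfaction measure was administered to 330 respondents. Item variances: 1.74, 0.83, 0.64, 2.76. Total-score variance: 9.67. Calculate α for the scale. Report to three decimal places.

Σσᵢ² = 1.74 + 0.83 + 0.64 + 2.76 = 5.97
α = (k/(k−1))·(1 − Σσᵢ²/σ²_total) = (4/3)·(1 − 5.97/9.67) = 0.510

α = 0.510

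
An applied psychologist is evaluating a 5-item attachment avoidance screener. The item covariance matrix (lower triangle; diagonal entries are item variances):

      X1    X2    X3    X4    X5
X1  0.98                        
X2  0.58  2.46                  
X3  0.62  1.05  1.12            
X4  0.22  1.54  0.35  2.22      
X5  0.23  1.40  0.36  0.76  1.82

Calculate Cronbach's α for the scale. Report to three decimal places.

Σσ²ᵢ = 0.98 + 2.46 + 1.12 + 2.22 + 1.82 = 8.60
Σ_{i<j} σ_ij = 7.11
total variance = 8.60 + 2 × 7.11 = 22.82
α = (k/(k−1))·(1 − Σσ²ᵢ/total variance) = (5/4)·(1 − 8.60/22.82) = 0.779

α = 0.779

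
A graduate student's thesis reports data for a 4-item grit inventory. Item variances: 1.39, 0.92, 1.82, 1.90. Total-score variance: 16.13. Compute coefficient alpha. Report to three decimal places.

α = 0.835

sum of item variances = 1.39 + 0.92 + 1.82 + 1.90 = 6.03
α = (k/(k−1))·(1 − sum of item variances/σ²_T) = (4/3)·(1 − 6.03/16.13) = 0.835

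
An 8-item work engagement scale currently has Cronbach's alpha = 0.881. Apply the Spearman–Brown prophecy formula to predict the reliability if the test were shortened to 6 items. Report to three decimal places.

Length factor m = 6/8 = 0.7500
α' = m·α / (1 − (1−m)·α)
   = 6/8 × 0.881 / (1 − (1 − 6/8) × 0.881)
   = 0.6607 / 0.7797 = 0.847

predicted reliability = 0.847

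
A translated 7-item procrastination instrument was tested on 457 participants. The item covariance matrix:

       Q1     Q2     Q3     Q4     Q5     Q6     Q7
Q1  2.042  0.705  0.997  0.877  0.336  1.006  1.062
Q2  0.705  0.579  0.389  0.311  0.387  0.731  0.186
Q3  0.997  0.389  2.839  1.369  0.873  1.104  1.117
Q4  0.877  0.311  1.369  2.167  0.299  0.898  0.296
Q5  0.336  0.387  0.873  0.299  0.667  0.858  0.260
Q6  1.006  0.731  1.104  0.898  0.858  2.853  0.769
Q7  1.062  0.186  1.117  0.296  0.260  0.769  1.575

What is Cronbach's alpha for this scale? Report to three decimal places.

ΣVar(i) = 2.042 + 0.579 + 2.839 + 2.167 + 0.667 + 2.853 + 1.575 = 12.722
Sum of off-diagonal covariances = 14.830
σ²_T = 12.722 + 2 × 14.830 = 42.382
α = (k/(k−1))·(1 − ΣVar(i)/σ²_T) = (7/6)·(1 − 12.722/42.382) = 0.816

α = 0.816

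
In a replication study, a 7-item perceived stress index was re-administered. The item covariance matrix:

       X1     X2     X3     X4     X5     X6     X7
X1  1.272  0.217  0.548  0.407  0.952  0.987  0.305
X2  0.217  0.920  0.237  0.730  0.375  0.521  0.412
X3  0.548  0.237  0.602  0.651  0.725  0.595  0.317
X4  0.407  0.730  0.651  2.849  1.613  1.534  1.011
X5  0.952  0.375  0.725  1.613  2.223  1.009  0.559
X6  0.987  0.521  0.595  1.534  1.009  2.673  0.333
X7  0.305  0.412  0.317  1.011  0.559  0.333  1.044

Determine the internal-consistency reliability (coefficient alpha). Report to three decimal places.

Σσ²ᵢ = 1.272 + 0.920 + 0.602 + 2.849 + 2.223 + 2.673 + 1.044 = 11.583
Sum of the distinct covariances = 14.038
σ²_T = 11.583 + 2 × 14.038 = 39.659
α = (k/(k−1))·(1 − Σσ²ᵢ/σ²_T) = (7/6)·(1 − 11.583/39.659) = 0.826

coefficient alpha = 0.826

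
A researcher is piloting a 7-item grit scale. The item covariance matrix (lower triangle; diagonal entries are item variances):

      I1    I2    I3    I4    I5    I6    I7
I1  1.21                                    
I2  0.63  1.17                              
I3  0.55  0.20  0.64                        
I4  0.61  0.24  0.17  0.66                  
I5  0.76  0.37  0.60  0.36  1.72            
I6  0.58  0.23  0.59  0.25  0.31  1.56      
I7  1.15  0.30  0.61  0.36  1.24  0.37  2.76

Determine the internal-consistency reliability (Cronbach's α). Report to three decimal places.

Cronbach's α = 0.797

ΣVar(i) = 1.21 + 1.17 + 0.64 + 0.66 + 1.72 + 1.56 + 2.76 = 9.72
Sum of the distinct covariances = 10.48
σ²_total = 9.72 + 2 × 10.48 = 30.68
α = (k/(k−1))·(1 − ΣVar(i)/σ²_total) = (7/6)·(1 − 9.72/30.68) = 0.797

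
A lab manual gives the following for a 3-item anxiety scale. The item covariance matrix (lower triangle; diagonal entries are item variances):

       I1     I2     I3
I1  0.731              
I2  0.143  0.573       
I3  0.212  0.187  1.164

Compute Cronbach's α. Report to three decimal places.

Cronbach's α = 0.458

sum of item variances = 0.731 + 0.573 + 1.164 = 2.468
Sum of off-diagonal covariances = 0.542
total variance = 2.468 + 2 × 0.542 = 3.552
α = (k/(k−1))·(1 − sum of item variances/total variance) = (3/2)·(1 − 2.468/3.552) = 0.458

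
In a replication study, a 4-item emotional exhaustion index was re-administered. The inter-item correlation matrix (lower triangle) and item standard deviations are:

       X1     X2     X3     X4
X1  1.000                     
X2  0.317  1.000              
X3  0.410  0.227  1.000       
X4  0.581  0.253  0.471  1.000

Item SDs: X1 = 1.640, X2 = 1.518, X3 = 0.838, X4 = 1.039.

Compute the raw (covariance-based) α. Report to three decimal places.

Σσ²ᵢ = 1.640² + 1.518² + 0.838² + 1.039² = 6.7757
Covariances σ_ij = r_ij · s_i · s_j:
  σ(X1,X2) = 0.317 × 1.640 × 1.518 = 0.7892
  σ(X1,X3) = 0.410 × 1.640 × 0.838 = 0.5635
  σ(X1,X4) = 0.581 × 1.640 × 1.039 = 0.9900
  σ(X2,X3) = 0.227 × 1.518 × 0.838 = 0.2888
  σ(X2,X4) = 0.253 × 1.518 × 1.039 = 0.3990
  σ(X3,X4) = 0.471 × 0.838 × 1.039 = 0.4101
σ²_T = Σσ²ᵢ + 2·Σσ_ij = 6.7757 + 2 × 3.4406 = 13.6569
α = (4/3)·(1 − 6.7757/13.6569) = 0.672

α = 0.672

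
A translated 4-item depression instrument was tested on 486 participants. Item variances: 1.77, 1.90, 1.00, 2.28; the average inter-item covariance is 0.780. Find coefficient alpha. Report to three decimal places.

Σσ²ᵢ = 1.77 + 1.90 + 1.00 + 2.28 = 6.95
Sum of the 6 distinct covariances = 6 × 0.780 = 4.680
total variance = Σσ²ᵢ + 2·Σcov = 6.95 + 2 × 4.680 = 16.310
α = (4/3)·(1 − 6.95/16.310) = 0.765

α = 0.765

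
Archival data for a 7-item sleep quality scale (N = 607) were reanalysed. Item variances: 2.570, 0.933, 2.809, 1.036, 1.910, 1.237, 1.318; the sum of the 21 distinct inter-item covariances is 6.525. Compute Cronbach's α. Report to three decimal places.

α = 0.612

ΣVar(i) = 2.570 + 0.933 + 2.809 + 1.036 + 1.910 + 1.237 + 1.318 = 11.813
Sum of distinct covariances = 6.525
σ²_T = ΣVar(i) + 2·Σcov = 11.813 + 2 × 6.525 = 24.863
α = (7/6)·(1 − 11.813/24.863) = 0.612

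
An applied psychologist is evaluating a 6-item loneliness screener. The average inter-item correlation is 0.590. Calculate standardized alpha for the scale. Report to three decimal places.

standardized alpha = 0.896

Standardized α = k·r̄ / (1 + (k−1)·r̄) = 6 × 0.590 / (1 + 5 × 0.590)
  = 3.5400 / 3.9500 = 0.896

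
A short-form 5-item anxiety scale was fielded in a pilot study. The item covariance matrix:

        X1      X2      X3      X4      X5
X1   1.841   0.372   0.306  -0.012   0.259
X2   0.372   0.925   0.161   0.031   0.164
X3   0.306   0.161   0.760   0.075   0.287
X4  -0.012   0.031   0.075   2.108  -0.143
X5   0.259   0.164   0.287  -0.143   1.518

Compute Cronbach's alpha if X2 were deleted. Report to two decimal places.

α = 0.26

Remaining items: X1, X3, X4, X5 (k = 4).
ΣVar(i) = 1.841 + 0.760 + 2.108 + 1.518 = 6.227
total variance = 6.227 + 2 × 0.772 = 7.771
α (item deleted) = (4/3)·(1 − 6.227/7.771) = 0.26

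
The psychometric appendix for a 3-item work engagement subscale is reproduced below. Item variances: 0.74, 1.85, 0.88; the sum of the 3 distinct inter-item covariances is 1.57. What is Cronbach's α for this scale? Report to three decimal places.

ΣVar(i) = 0.74 + 1.85 + 0.88 = 3.47
Sum of distinct covariances = 1.57
σ²_total = ΣVar(i) + 2·Σcov = 3.47 + 2 × 1.57 = 6.61
α = (3/2)·(1 − 3.47/6.61) = 0.713

α = 0.713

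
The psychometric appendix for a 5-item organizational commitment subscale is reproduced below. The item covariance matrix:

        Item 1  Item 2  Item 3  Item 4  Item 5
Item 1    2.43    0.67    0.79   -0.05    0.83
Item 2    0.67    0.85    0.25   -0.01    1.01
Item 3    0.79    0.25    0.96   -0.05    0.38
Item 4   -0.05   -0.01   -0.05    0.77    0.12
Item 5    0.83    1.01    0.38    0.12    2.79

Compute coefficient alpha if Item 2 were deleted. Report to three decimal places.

Remaining items: Item 1, Item 3, Item 4, Item 5 (k = 4).
ΣVar(i) = 2.43 + 0.96 + 0.77 + 2.79 = 6.95
σ²_total = 6.95 + 2 × 2.02 = 10.99
α (item deleted) = (4/3)·(1 − 6.95/10.99) = 0.490

coefficient alpha = 0.490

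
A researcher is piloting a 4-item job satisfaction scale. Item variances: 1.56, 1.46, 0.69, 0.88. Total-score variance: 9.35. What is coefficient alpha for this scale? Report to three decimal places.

Σσ²ᵢ = 1.56 + 1.46 + 0.69 + 0.88 = 4.59
α = (k/(k−1))·(1 − Σσ²ᵢ/total variance) = (4/3)·(1 − 4.59/9.35) = 0.679

α = 0.679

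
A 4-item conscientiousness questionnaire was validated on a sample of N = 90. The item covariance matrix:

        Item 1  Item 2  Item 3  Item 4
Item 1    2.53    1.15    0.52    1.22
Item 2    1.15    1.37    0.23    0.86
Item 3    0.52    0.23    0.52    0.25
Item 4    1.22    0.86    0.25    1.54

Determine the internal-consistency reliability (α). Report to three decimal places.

Σσᵢ² = 2.53 + 1.37 + 0.52 + 1.54 = 5.96
Sum of off-diagonal covariances = 4.23
total variance = 5.96 + 2 × 4.23 = 14.42
α = (k/(k−1))·(1 − Σσᵢ²/total variance) = (4/3)·(1 − 5.96/14.42) = 0.782

α = 0.782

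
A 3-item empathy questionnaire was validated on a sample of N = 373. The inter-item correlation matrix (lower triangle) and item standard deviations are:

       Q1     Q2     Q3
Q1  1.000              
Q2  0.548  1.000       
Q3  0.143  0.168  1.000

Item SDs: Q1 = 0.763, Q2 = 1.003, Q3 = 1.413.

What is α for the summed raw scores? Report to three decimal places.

Σσ²ᵢ = 0.763² + 1.003² + 1.413² = 3.5847
Covariances σ_ij = r_ij · s_i · s_j:
  σ(Q1,Q2) = 0.548 × 0.763 × 1.003 = 0.4194
  σ(Q1,Q3) = 0.143 × 0.763 × 1.413 = 0.1542
  σ(Q2,Q3) = 0.168 × 1.003 × 1.413 = 0.2381
σ²_T = Σσ²ᵢ + 2·Σσ_ij = 3.5847 + 2 × 0.8117 = 5.2081
α = (3/2)·(1 − 3.5847/5.2081) = 0.468

α = 0.468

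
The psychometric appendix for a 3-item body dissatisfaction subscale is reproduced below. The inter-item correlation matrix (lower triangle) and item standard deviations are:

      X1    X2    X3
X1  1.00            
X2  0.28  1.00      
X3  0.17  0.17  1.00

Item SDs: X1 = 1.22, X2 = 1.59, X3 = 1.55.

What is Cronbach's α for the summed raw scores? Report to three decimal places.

Σσ²ᵢ = 1.22² + 1.59² + 1.55² = 6.4190
Covariances σ_ij = r_ij · s_i · s_j:
  σ(X1,X2) = 0.28 × 1.22 × 1.59 = 0.5431
  σ(X1,X3) = 0.17 × 1.22 × 1.55 = 0.3215
  σ(X2,X3) = 0.17 × 1.59 × 1.55 = 0.4190
σ²_T = Σσ²ᵢ + 2·Σσ_ij = 6.4190 + 2 × 1.2836 = 8.9862
α = (3/2)·(1 − 6.4190/8.9862) = 0.429

α = 0.429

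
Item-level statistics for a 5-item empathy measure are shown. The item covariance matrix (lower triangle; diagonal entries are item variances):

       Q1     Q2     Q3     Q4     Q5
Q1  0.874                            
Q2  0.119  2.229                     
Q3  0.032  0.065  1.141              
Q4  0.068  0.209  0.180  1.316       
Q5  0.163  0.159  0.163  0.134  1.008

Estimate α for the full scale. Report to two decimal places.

α = 0.35

ΣVar(i) = 0.874 + 2.229 + 1.141 + 1.316 + 1.008 = 6.568
Sum of the distinct covariances = 1.292
total variance = 6.568 + 2 × 1.292 = 9.152
α = (k/(k−1))·(1 − ΣVar(i)/total variance) = (5/4)·(1 − 6.568/9.152) = 0.35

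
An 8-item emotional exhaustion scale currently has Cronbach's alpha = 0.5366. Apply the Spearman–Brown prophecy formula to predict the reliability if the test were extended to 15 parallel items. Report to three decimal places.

Length factor m = 15/8 = 1.8750
α' = m·α / (1 + (m−1)·α)
   = 15/8 × 0.5366 / (1 + (15/8 − 1) × 0.5366)
   = 1.0061 / 1.4695 = 0.685

predicted reliability = 0.685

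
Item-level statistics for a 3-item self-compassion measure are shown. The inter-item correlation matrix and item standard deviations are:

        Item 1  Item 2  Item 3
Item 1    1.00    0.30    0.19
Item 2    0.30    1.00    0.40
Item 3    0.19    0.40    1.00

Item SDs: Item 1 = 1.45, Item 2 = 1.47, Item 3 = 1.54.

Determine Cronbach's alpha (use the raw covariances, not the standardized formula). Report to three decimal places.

Σσ²ᵢ = 1.45² + 1.47² + 1.54² = 6.6350
Covariances σ_ij = r_ij · s_i · s_j:
  σ(Item 1,Item 2) = 0.30 × 1.45 × 1.47 = 0.6394
  σ(Item 1,Item 3) = 0.19 × 1.45 × 1.54 = 0.4243
  σ(Item 2,Item 3) = 0.40 × 1.47 × 1.54 = 0.9055
σ²_T = Σσ²ᵢ + 2·Σσ_ij = 6.6350 + 2 × 1.9692 = 10.5734
α = (3/2)·(1 − 6.6350/10.5734) = 0.559

α = 0.559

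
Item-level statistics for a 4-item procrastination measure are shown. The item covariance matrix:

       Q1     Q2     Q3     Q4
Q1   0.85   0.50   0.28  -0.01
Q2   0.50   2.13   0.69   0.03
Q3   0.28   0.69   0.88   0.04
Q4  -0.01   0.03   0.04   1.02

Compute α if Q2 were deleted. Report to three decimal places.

Remaining items: Q1, Q3, Q4 (k = 3).
Σσ²ᵢ = 0.85 + 0.88 + 1.02 = 2.75
total variance = 2.75 + 2 × 0.31 = 3.37
α (item deleted) = (3/2)·(1 − 2.75/3.37) = 0.276

α = 0.276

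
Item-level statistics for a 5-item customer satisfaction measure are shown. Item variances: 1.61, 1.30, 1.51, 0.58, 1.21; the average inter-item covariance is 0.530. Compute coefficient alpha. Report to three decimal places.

α = 0.788

Σσᵢ² = 1.61 + 1.30 + 1.51 + 0.58 + 1.21 = 6.21
Sum of the 10 distinct covariances = 10 × 0.530 = 5.300
σ²_total = Σσᵢ² + 2·Σcov = 6.21 + 2 × 5.300 = 16.810
α = (5/4)·(1 − 6.21/16.810) = 0.788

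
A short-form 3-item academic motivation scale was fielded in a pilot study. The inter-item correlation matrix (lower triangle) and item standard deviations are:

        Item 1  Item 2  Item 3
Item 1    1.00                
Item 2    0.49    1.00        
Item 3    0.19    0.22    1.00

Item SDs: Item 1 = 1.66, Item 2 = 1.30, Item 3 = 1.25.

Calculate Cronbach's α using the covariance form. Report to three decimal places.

Cronbach's α = 0.564

Σσ²ᵢ = 1.66² + 1.30² + 1.25² = 6.0081
Covariances σ_ij = r_ij · s_i · s_j:
  σ(Item 1,Item 2) = 0.49 × 1.66 × 1.30 = 1.0574
  σ(Item 1,Item 3) = 0.19 × 1.66 × 1.25 = 0.3942
  σ(Item 2,Item 3) = 0.22 × 1.30 × 1.25 = 0.3575
σ²_T = Σσ²ᵢ + 2·Σσ_ij = 6.0081 + 2 × 1.8091 = 9.6263
α = (3/2)·(1 − 6.0081/9.6263) = 0.564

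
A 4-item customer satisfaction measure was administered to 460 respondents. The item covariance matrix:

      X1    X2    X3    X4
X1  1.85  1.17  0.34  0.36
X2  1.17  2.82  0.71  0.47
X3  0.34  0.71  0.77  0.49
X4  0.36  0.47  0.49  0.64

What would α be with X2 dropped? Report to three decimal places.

Remaining items: X1, X3, X4 (k = 3).
ΣVar(i) = 1.85 + 0.77 + 0.64 = 3.26
total variance = 3.26 + 2 × 1.19 = 5.64
α (item deleted) = (3/2)·(1 − 3.26/5.64) = 0.633

α = 0.633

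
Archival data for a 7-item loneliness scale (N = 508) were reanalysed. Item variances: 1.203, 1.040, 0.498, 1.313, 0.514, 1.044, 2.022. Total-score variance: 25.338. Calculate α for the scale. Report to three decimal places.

Σσᵢ² = 1.203 + 1.040 + 0.498 + 1.313 + 0.514 + 1.044 + 2.022 = 7.634
α = (k/(k−1))·(1 − Σσᵢ²/total variance) = (7/6)·(1 − 7.634/25.338) = 0.815

α = 0.815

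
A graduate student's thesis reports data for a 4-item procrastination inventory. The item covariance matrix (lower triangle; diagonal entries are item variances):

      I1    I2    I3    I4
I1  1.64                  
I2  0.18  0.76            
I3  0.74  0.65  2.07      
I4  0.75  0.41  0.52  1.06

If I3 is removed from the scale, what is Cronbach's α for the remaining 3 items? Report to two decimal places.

Remaining items: I1, I2, I4 (k = 3).
sum of item variances = 1.64 + 0.76 + 1.06 = 3.46
σ²_T = 3.46 + 2 × 1.34 = 6.14
α (item deleted) = (3/2)·(1 − 3.46/6.14) = 0.65

α = 0.65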